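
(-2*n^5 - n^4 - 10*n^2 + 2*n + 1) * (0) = 0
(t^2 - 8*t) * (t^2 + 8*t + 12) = t^4 - 52*t^2 - 96*t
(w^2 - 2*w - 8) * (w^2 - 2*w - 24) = w^4 - 4*w^3 - 28*w^2 + 64*w + 192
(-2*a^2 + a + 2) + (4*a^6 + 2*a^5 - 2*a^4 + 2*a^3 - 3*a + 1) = 4*a^6 + 2*a^5 - 2*a^4 + 2*a^3 - 2*a^2 - 2*a + 3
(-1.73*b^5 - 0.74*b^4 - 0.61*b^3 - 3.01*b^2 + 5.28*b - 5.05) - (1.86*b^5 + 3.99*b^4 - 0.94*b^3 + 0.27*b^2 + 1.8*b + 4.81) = -3.59*b^5 - 4.73*b^4 + 0.33*b^3 - 3.28*b^2 + 3.48*b - 9.86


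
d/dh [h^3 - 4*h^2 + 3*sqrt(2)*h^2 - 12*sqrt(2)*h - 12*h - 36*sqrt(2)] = 3*h^2 - 8*h + 6*sqrt(2)*h - 12*sqrt(2) - 12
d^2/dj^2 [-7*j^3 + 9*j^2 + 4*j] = 18 - 42*j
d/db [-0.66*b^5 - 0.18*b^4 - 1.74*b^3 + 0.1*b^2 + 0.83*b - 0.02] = -3.3*b^4 - 0.72*b^3 - 5.22*b^2 + 0.2*b + 0.83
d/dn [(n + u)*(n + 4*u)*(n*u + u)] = u*(3*n^2 + 10*n*u + 2*n + 4*u^2 + 5*u)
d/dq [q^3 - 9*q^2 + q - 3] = 3*q^2 - 18*q + 1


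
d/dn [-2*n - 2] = -2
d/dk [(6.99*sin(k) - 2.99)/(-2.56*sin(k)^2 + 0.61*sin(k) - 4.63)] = (17.8944*sin(k)^2 - 15.3088*sin(k) - 30.5398)*cos(k)/(6.5536*sin(k)^4 - 3.1232*sin(k)^3 + 24.0777*sin(k)^2 - 5.6486*sin(k) + 21.4369)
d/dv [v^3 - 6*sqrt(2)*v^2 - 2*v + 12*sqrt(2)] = 3*v^2 - 12*sqrt(2)*v - 2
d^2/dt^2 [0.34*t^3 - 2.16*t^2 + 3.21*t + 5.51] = 2.04*t - 4.32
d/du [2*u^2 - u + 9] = 4*u - 1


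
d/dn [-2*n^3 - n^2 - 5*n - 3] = -6*n^2 - 2*n - 5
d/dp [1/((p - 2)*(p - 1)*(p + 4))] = (-(p - 2)*(p - 1) - (p - 2)*(p + 4) - (p - 1)*(p + 4))/((p - 2)^2*(p - 1)^2*(p + 4)^2)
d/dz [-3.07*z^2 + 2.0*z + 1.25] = 2.0 - 6.14*z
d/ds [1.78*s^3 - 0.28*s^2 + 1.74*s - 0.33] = 5.34*s^2 - 0.56*s + 1.74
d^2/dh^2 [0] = 0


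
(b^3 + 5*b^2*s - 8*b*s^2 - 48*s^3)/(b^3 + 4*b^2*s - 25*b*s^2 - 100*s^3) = (-b^2 - b*s + 12*s^2)/(-b^2 + 25*s^2)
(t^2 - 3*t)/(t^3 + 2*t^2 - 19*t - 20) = t*(t - 3)/(t^3 + 2*t^2 - 19*t - 20)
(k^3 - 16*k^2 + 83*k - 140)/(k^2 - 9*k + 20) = k - 7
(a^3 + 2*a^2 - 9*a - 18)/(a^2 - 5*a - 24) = (a^2 - a - 6)/(a - 8)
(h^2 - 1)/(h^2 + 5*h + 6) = (h^2 - 1)/(h^2 + 5*h + 6)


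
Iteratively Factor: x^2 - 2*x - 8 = (x - 4)*(x + 2)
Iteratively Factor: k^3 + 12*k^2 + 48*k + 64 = (k + 4)*(k^2 + 8*k + 16) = (k + 4)^2*(k + 4)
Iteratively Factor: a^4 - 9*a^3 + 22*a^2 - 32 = (a + 1)*(a^3 - 10*a^2 + 32*a - 32) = (a - 4)*(a + 1)*(a^2 - 6*a + 8) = (a - 4)^2*(a + 1)*(a - 2)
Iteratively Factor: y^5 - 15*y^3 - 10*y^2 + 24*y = (y - 1)*(y^4 + y^3 - 14*y^2 - 24*y) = y*(y - 1)*(y^3 + y^2 - 14*y - 24) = y*(y - 4)*(y - 1)*(y^2 + 5*y + 6) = y*(y - 4)*(y - 1)*(y + 3)*(y + 2)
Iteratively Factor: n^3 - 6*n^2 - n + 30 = (n - 3)*(n^2 - 3*n - 10) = (n - 3)*(n + 2)*(n - 5)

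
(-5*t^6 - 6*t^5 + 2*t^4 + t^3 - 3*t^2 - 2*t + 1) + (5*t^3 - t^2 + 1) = -5*t^6 - 6*t^5 + 2*t^4 + 6*t^3 - 4*t^2 - 2*t + 2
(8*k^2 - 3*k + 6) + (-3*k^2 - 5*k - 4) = 5*k^2 - 8*k + 2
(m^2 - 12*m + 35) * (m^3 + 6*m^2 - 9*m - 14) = m^5 - 6*m^4 - 46*m^3 + 304*m^2 - 147*m - 490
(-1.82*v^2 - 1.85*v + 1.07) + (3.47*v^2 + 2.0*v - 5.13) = 1.65*v^2 + 0.15*v - 4.06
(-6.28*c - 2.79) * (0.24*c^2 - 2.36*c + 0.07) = -1.5072*c^3 + 14.1512*c^2 + 6.1448*c - 0.1953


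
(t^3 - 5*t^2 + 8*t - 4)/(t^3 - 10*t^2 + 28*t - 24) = (t - 1)/(t - 6)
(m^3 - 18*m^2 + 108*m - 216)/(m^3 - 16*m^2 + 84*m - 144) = (m - 6)/(m - 4)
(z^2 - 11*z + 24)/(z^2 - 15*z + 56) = (z - 3)/(z - 7)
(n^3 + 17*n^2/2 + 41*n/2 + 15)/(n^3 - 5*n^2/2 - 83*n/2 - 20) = (2*n^2 + 7*n + 6)/(2*n^2 - 15*n - 8)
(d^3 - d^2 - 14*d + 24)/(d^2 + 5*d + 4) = (d^2 - 5*d + 6)/(d + 1)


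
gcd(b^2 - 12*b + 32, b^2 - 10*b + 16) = b - 8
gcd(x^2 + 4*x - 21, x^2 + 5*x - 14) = x + 7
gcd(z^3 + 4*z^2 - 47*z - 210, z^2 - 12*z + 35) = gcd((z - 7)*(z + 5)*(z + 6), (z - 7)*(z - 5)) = z - 7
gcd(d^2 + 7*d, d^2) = d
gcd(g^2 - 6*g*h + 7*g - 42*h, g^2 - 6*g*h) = g - 6*h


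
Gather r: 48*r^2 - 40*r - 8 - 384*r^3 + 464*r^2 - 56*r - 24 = -384*r^3 + 512*r^2 - 96*r - 32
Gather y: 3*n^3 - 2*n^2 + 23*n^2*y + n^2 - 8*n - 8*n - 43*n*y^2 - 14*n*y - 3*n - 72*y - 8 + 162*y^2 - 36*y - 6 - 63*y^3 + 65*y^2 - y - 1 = 3*n^3 - n^2 - 19*n - 63*y^3 + y^2*(227 - 43*n) + y*(23*n^2 - 14*n - 109) - 15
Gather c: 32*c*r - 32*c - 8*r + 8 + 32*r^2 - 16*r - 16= c*(32*r - 32) + 32*r^2 - 24*r - 8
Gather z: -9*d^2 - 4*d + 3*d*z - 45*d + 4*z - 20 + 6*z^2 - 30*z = -9*d^2 - 49*d + 6*z^2 + z*(3*d - 26) - 20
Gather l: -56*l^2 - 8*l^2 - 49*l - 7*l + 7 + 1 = -64*l^2 - 56*l + 8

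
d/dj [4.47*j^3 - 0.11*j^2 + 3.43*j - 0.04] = 13.41*j^2 - 0.22*j + 3.43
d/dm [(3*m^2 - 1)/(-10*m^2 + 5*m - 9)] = (15*m^2 - 74*m + 5)/(100*m^4 - 100*m^3 + 205*m^2 - 90*m + 81)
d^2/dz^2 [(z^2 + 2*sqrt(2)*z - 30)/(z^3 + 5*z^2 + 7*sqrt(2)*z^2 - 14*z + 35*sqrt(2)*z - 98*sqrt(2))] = 2*(z^6 + 6*sqrt(2)*z^5 - 75*sqrt(2)*z^4 - 54*z^4 - 1480*z^3 - 797*sqrt(2)*z^3 - 7980*sqrt(2)*z^2 - 3342*z^2 - 31920*z - 7518*sqrt(2)*z - 106820 + 28420*sqrt(2))/(z^9 + 15*z^8 + 21*sqrt(2)*z^8 + 327*z^7 + 315*sqrt(2)*z^7 + 1379*sqrt(2)*z^6 + 4115*z^6 + 4095*sqrt(2)*z^5 + 9240*z^5 - 83790*z^4 + 12936*sqrt(2)*z^4 - 140630*sqrt(2)*z^3 - 138572*z^3 - 374556*sqrt(2)*z^2 + 864360*z^2 - 806736*z + 2016840*sqrt(2)*z - 1882384*sqrt(2))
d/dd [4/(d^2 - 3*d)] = 4*(3 - 2*d)/(d^2*(d - 3)^2)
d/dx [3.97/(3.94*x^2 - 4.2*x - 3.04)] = (16.674 - 31.2836*x)/(-3.94*x^2 + 4.2*x + 3.04)^2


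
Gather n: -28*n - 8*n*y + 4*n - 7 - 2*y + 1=n*(-8*y - 24) - 2*y - 6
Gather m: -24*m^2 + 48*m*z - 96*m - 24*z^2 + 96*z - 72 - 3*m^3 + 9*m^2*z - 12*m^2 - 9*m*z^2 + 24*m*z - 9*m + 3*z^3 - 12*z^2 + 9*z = -3*m^3 + m^2*(9*z - 36) + m*(-9*z^2 + 72*z - 105) + 3*z^3 - 36*z^2 + 105*z - 72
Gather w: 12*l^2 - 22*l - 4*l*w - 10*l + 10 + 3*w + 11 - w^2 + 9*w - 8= 12*l^2 - 32*l - w^2 + w*(12 - 4*l) + 13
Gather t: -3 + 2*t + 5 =2*t + 2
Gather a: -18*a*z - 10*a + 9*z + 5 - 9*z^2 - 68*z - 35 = a*(-18*z - 10) - 9*z^2 - 59*z - 30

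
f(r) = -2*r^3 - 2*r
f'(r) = -6*r^2 - 2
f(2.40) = -32.45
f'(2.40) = -36.56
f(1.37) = -7.88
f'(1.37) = -13.26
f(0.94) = -3.54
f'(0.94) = -7.30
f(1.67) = -12.65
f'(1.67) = -18.73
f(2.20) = -25.70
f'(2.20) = -31.04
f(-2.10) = 22.72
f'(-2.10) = -28.46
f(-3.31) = 79.15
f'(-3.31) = -67.74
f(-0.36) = 0.81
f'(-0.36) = -2.78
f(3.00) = -60.00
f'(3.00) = -56.00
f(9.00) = -1476.00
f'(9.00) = -488.00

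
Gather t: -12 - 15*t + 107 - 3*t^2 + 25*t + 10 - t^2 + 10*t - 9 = -4*t^2 + 20*t + 96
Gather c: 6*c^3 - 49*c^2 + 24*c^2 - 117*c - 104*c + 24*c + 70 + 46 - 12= 6*c^3 - 25*c^2 - 197*c + 104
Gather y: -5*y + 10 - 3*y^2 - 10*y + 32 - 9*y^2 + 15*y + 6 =48 - 12*y^2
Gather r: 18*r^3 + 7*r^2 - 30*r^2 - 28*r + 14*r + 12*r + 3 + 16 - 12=18*r^3 - 23*r^2 - 2*r + 7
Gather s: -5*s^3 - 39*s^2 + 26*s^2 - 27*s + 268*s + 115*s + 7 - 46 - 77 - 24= -5*s^3 - 13*s^2 + 356*s - 140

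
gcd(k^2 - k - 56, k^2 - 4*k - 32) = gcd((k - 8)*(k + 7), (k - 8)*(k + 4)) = k - 8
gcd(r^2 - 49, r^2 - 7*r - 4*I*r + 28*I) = r - 7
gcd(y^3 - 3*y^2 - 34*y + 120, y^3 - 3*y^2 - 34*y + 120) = y^3 - 3*y^2 - 34*y + 120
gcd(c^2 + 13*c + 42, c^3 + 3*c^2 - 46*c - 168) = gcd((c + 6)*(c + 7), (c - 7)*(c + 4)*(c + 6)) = c + 6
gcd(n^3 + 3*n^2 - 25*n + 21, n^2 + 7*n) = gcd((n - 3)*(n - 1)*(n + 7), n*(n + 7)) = n + 7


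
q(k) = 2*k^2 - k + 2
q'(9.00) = 35.00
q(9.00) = 155.00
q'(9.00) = 35.00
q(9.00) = 155.00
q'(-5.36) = -22.44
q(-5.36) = 64.82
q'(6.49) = 24.96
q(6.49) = 79.75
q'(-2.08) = -9.32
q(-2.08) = 12.73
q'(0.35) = 0.40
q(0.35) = 1.90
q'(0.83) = 2.32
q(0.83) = 2.55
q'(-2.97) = -12.88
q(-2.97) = 22.61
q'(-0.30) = -2.20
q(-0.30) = 2.48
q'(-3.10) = -13.40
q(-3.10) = 24.32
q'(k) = 4*k - 1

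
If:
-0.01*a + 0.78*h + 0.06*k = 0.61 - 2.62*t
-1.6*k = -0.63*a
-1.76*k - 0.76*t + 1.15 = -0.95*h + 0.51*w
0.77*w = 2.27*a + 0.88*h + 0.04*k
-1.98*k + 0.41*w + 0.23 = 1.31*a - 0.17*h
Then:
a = 0.55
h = 0.39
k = 0.21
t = 0.12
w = 2.06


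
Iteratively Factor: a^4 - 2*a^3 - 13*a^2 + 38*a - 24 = (a + 4)*(a^3 - 6*a^2 + 11*a - 6) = (a - 2)*(a + 4)*(a^2 - 4*a + 3) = (a - 2)*(a - 1)*(a + 4)*(a - 3)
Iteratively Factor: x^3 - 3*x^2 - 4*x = (x)*(x^2 - 3*x - 4) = x*(x - 4)*(x + 1)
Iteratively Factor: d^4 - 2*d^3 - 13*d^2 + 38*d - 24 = (d - 3)*(d^3 + d^2 - 10*d + 8) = (d - 3)*(d - 1)*(d^2 + 2*d - 8) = (d - 3)*(d - 1)*(d + 4)*(d - 2)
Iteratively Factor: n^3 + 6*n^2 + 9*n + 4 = (n + 4)*(n^2 + 2*n + 1) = (n + 1)*(n + 4)*(n + 1)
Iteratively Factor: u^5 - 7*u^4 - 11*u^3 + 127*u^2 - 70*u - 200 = (u + 1)*(u^4 - 8*u^3 - 3*u^2 + 130*u - 200) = (u - 2)*(u + 1)*(u^3 - 6*u^2 - 15*u + 100) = (u - 5)*(u - 2)*(u + 1)*(u^2 - u - 20) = (u - 5)*(u - 2)*(u + 1)*(u + 4)*(u - 5)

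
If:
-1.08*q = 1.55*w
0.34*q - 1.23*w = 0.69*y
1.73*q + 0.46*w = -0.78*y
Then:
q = 0.00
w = 0.00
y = 0.00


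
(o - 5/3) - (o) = -5/3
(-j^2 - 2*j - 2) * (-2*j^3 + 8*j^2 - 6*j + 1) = 2*j^5 - 4*j^4 - 6*j^3 - 5*j^2 + 10*j - 2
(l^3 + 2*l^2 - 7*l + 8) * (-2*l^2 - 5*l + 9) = -2*l^5 - 9*l^4 + 13*l^3 + 37*l^2 - 103*l + 72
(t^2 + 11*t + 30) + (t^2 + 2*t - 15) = 2*t^2 + 13*t + 15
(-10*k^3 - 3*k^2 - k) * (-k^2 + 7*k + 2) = 10*k^5 - 67*k^4 - 40*k^3 - 13*k^2 - 2*k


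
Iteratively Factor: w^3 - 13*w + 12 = (w + 4)*(w^2 - 4*w + 3) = (w - 1)*(w + 4)*(w - 3)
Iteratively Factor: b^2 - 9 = (b - 3)*(b + 3)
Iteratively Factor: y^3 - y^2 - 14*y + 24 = (y + 4)*(y^2 - 5*y + 6) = (y - 2)*(y + 4)*(y - 3)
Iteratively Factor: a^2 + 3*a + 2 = (a + 1)*(a + 2)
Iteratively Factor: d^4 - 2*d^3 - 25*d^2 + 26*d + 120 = (d + 2)*(d^3 - 4*d^2 - 17*d + 60) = (d - 3)*(d + 2)*(d^2 - d - 20) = (d - 3)*(d + 2)*(d + 4)*(d - 5)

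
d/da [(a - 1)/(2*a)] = 1/(2*a^2)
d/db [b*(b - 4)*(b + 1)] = 3*b^2 - 6*b - 4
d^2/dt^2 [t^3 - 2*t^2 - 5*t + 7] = 6*t - 4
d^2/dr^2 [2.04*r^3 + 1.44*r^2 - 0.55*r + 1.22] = 12.24*r + 2.88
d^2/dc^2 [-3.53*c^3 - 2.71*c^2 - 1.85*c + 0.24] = -21.18*c - 5.42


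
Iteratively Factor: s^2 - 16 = (s + 4)*(s - 4)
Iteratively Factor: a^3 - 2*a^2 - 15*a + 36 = (a - 3)*(a^2 + a - 12) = (a - 3)*(a + 4)*(a - 3)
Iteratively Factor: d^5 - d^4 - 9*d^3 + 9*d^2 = (d - 1)*(d^4 - 9*d^2) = (d - 3)*(d - 1)*(d^3 + 3*d^2) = d*(d - 3)*(d - 1)*(d^2 + 3*d) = d*(d - 3)*(d - 1)*(d + 3)*(d)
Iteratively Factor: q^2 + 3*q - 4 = (q - 1)*(q + 4)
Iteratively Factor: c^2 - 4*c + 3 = (c - 3)*(c - 1)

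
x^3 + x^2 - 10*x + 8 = (x - 2)*(x - 1)*(x + 4)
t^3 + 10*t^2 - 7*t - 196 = (t - 4)*(t + 7)^2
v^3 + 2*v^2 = v^2*(v + 2)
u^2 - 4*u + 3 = (u - 3)*(u - 1)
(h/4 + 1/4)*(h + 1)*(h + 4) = h^3/4 + 3*h^2/2 + 9*h/4 + 1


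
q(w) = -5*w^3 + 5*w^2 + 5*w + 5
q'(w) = -15*w^2 + 10*w + 5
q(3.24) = -96.37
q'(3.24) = -120.06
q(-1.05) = 11.05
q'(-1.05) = -22.04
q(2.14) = -10.40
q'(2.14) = -42.29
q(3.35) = -110.11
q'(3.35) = -129.84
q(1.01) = 10.00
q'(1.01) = -0.20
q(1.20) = 9.56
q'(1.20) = -4.60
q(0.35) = 7.15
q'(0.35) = 6.66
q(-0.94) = 8.87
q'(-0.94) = -17.65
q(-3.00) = 170.00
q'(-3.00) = -160.00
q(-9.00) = 4010.00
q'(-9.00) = -1300.00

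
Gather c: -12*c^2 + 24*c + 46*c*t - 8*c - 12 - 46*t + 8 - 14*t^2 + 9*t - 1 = -12*c^2 + c*(46*t + 16) - 14*t^2 - 37*t - 5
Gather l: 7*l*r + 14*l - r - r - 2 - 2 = l*(7*r + 14) - 2*r - 4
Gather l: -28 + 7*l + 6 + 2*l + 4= 9*l - 18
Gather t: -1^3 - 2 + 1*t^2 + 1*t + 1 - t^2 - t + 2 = 0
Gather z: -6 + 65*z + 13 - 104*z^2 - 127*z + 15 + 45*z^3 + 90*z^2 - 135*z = 45*z^3 - 14*z^2 - 197*z + 22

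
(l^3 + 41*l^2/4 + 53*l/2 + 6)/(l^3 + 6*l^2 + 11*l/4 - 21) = (4*l^2 + 25*l + 6)/(4*l^2 + 8*l - 21)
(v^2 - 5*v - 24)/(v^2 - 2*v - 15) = (v - 8)/(v - 5)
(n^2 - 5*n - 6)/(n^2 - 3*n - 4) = (n - 6)/(n - 4)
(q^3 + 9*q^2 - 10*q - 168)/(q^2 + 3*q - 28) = q + 6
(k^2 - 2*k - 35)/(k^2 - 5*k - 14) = (k + 5)/(k + 2)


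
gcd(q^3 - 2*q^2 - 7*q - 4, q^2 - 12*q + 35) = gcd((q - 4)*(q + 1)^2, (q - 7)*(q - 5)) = 1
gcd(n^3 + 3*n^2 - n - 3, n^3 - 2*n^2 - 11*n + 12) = n^2 + 2*n - 3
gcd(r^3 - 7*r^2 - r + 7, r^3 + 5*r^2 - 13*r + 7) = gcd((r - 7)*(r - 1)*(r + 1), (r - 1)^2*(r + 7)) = r - 1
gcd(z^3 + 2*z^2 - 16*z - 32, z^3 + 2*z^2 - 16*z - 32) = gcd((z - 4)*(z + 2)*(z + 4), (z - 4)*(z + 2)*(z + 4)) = z^3 + 2*z^2 - 16*z - 32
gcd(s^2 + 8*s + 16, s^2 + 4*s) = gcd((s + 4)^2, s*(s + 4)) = s + 4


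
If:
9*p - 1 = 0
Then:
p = 1/9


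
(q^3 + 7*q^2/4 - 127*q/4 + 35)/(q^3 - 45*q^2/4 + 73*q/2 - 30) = (q + 7)/(q - 6)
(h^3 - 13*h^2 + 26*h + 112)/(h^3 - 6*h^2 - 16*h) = (h - 7)/h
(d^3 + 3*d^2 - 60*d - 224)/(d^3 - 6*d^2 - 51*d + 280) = (d + 4)/(d - 5)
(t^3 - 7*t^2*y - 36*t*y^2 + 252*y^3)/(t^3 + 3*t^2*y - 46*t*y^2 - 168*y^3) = (t - 6*y)/(t + 4*y)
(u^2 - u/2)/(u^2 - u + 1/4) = 2*u/(2*u - 1)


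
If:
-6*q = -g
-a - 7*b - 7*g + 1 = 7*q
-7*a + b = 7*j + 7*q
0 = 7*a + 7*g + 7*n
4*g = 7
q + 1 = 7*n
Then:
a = -325/168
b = -159/98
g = 7/4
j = 484/343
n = 31/168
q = 7/24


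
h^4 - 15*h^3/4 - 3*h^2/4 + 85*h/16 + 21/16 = (h - 7/2)*(h - 3/2)*(h + 1/4)*(h + 1)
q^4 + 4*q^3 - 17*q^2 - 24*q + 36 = (q - 3)*(q - 1)*(q + 2)*(q + 6)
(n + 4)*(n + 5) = n^2 + 9*n + 20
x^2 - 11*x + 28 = (x - 7)*(x - 4)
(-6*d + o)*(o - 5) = -6*d*o + 30*d + o^2 - 5*o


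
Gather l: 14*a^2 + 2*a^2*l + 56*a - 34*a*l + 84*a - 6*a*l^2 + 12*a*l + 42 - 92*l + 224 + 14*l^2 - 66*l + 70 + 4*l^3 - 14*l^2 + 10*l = 14*a^2 - 6*a*l^2 + 140*a + 4*l^3 + l*(2*a^2 - 22*a - 148) + 336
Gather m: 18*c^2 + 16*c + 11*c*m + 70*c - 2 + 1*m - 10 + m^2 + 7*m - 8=18*c^2 + 86*c + m^2 + m*(11*c + 8) - 20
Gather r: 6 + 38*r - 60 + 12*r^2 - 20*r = 12*r^2 + 18*r - 54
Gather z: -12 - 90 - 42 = -144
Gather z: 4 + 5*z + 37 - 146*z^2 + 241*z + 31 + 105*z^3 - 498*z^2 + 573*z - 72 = 105*z^3 - 644*z^2 + 819*z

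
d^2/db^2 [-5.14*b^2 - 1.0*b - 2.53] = -10.2800000000000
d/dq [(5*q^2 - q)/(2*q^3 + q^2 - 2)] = (-2*q^2*(3*q + 1)*(5*q - 1) + (10*q - 1)*(2*q^3 + q^2 - 2))/(2*q^3 + q^2 - 2)^2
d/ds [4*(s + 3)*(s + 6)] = 8*s + 36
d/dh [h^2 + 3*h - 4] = 2*h + 3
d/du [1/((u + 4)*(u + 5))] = (-2*u - 9)/(u^4 + 18*u^3 + 121*u^2 + 360*u + 400)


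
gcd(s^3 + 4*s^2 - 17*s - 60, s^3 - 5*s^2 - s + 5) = 1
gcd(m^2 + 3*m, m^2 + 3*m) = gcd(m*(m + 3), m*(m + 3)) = m^2 + 3*m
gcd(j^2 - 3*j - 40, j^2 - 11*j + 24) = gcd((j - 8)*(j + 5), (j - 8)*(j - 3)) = j - 8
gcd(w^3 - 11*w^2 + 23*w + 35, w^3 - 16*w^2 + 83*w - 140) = w^2 - 12*w + 35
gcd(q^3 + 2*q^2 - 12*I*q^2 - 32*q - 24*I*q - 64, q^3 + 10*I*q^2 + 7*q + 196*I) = q - 4*I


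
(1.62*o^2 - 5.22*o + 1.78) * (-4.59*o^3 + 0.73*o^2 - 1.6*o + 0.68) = -7.4358*o^5 + 25.1424*o^4 - 14.5728*o^3 + 10.753*o^2 - 6.3976*o + 1.2104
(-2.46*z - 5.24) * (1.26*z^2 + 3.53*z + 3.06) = -3.0996*z^3 - 15.2862*z^2 - 26.0248*z - 16.0344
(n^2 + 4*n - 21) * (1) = n^2 + 4*n - 21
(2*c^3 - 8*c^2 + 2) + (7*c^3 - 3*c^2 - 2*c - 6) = 9*c^3 - 11*c^2 - 2*c - 4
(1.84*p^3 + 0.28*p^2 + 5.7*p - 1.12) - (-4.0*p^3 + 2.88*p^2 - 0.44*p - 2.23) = 5.84*p^3 - 2.6*p^2 + 6.14*p + 1.11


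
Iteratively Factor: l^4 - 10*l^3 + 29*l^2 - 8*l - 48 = (l + 1)*(l^3 - 11*l^2 + 40*l - 48) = (l - 3)*(l + 1)*(l^2 - 8*l + 16) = (l - 4)*(l - 3)*(l + 1)*(l - 4)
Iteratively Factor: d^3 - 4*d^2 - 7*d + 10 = (d - 5)*(d^2 + d - 2) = (d - 5)*(d - 1)*(d + 2)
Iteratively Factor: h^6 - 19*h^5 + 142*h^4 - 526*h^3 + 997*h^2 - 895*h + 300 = (h - 5)*(h^5 - 14*h^4 + 72*h^3 - 166*h^2 + 167*h - 60) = (h - 5)*(h - 3)*(h^4 - 11*h^3 + 39*h^2 - 49*h + 20) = (h - 5)^2*(h - 3)*(h^3 - 6*h^2 + 9*h - 4) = (h - 5)^2*(h - 4)*(h - 3)*(h^2 - 2*h + 1) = (h - 5)^2*(h - 4)*(h - 3)*(h - 1)*(h - 1)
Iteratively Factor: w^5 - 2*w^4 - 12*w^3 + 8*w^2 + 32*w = (w + 2)*(w^4 - 4*w^3 - 4*w^2 + 16*w) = (w - 2)*(w + 2)*(w^3 - 2*w^2 - 8*w) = w*(w - 2)*(w + 2)*(w^2 - 2*w - 8) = w*(w - 2)*(w + 2)^2*(w - 4)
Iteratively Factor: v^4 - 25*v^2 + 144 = (v - 3)*(v^3 + 3*v^2 - 16*v - 48) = (v - 3)*(v + 3)*(v^2 - 16) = (v - 4)*(v - 3)*(v + 3)*(v + 4)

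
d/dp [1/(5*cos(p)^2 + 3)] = 20*sin(2*p)/(5*cos(2*p) + 11)^2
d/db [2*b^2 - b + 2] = 4*b - 1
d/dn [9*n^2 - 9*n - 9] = 18*n - 9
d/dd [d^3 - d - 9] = 3*d^2 - 1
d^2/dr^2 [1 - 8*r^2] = -16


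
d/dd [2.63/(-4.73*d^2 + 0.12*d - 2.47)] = (24.8798*d - 0.3156)/(4.73*d^2 - 0.12*d + 2.47)^2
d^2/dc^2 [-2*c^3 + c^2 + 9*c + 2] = 2 - 12*c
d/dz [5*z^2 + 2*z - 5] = 10*z + 2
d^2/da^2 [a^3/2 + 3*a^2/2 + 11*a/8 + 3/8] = 3*a + 3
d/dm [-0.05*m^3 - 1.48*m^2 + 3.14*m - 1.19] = -0.15*m^2 - 2.96*m + 3.14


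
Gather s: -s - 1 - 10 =-s - 11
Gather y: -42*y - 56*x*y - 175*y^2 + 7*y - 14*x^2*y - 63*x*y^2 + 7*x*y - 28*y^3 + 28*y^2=-28*y^3 + y^2*(-63*x - 147) + y*(-14*x^2 - 49*x - 35)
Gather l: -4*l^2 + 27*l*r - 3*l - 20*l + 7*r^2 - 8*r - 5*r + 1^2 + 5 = -4*l^2 + l*(27*r - 23) + 7*r^2 - 13*r + 6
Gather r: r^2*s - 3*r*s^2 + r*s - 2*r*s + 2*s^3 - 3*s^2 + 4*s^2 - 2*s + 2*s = r^2*s + r*(-3*s^2 - s) + 2*s^3 + s^2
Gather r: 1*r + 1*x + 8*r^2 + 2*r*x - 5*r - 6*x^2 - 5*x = 8*r^2 + r*(2*x - 4) - 6*x^2 - 4*x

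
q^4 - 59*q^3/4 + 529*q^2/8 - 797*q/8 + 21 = (q - 8)*(q - 7/2)*(q - 3)*(q - 1/4)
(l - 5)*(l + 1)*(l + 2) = l^3 - 2*l^2 - 13*l - 10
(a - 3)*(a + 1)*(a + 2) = a^3 - 7*a - 6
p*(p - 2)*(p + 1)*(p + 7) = p^4 + 6*p^3 - 9*p^2 - 14*p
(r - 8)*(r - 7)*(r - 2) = r^3 - 17*r^2 + 86*r - 112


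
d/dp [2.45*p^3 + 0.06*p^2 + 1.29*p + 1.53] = 7.35*p^2 + 0.12*p + 1.29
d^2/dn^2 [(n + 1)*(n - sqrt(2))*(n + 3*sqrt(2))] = 6*n + 2 + 4*sqrt(2)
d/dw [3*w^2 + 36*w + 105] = 6*w + 36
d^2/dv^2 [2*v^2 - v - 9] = 4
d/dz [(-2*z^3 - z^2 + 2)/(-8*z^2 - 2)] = z*(4*z^3 + 3*z + 9)/(16*z^4 + 8*z^2 + 1)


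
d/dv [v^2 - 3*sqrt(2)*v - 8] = 2*v - 3*sqrt(2)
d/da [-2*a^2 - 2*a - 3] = -4*a - 2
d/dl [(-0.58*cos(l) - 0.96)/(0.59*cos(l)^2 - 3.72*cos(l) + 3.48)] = (-0.3422*cos(l)^2 - 1.1328*cos(l) + 5.5896)*sin(l)/(0.3481*cos(l)^4 - 4.3896*cos(l)^3 + 17.9448*cos(l)^2 - 25.8912*cos(l) + 12.1104)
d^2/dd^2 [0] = 0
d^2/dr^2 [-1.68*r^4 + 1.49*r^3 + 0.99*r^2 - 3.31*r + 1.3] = -20.16*r^2 + 8.94*r + 1.98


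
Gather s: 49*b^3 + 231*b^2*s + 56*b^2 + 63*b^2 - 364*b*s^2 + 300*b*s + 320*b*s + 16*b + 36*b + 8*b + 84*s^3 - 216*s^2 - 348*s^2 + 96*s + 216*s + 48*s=49*b^3 + 119*b^2 + 60*b + 84*s^3 + s^2*(-364*b - 564) + s*(231*b^2 + 620*b + 360)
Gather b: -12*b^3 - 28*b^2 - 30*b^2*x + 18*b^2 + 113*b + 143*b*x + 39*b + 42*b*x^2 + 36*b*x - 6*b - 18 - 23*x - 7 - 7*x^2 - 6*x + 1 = -12*b^3 + b^2*(-30*x - 10) + b*(42*x^2 + 179*x + 146) - 7*x^2 - 29*x - 24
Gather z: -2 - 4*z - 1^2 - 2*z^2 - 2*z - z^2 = -3*z^2 - 6*z - 3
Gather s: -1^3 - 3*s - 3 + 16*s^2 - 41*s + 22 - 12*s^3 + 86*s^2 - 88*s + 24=-12*s^3 + 102*s^2 - 132*s + 42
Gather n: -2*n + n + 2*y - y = -n + y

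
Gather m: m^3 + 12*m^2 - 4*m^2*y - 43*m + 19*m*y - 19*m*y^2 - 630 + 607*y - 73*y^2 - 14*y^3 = m^3 + m^2*(12 - 4*y) + m*(-19*y^2 + 19*y - 43) - 14*y^3 - 73*y^2 + 607*y - 630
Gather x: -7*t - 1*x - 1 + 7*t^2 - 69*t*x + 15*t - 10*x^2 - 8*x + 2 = 7*t^2 + 8*t - 10*x^2 + x*(-69*t - 9) + 1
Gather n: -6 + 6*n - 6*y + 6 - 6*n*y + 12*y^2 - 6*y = n*(6 - 6*y) + 12*y^2 - 12*y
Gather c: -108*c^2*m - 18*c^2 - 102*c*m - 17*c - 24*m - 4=c^2*(-108*m - 18) + c*(-102*m - 17) - 24*m - 4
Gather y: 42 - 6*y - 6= 36 - 6*y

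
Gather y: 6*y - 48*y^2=-48*y^2 + 6*y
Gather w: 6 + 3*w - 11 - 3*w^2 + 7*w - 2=-3*w^2 + 10*w - 7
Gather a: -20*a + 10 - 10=-20*a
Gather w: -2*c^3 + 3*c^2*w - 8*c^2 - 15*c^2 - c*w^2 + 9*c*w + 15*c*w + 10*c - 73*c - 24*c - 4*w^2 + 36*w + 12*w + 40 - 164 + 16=-2*c^3 - 23*c^2 - 87*c + w^2*(-c - 4) + w*(3*c^2 + 24*c + 48) - 108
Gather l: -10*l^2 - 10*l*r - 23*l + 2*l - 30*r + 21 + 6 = -10*l^2 + l*(-10*r - 21) - 30*r + 27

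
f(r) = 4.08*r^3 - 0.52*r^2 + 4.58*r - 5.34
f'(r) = 12.24*r^2 - 1.04*r + 4.58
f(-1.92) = -44.93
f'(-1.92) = 51.70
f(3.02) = 116.13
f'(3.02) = 113.07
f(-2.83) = -114.94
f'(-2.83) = 105.55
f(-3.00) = -133.92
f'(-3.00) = 117.86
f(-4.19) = -333.78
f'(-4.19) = 223.82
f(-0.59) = -9.06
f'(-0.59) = 9.45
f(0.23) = -4.26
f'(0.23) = 4.99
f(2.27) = 50.10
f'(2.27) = 65.29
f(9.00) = 2968.08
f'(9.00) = 986.66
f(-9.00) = -3063.00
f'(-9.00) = 1005.38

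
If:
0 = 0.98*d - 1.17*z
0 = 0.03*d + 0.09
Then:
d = -3.00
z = -2.51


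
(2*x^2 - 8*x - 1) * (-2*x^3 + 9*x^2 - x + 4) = -4*x^5 + 34*x^4 - 72*x^3 + 7*x^2 - 31*x - 4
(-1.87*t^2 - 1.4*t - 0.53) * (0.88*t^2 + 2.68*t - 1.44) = -1.6456*t^4 - 6.2436*t^3 - 1.5256*t^2 + 0.5956*t + 0.7632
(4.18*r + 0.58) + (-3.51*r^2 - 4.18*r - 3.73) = -3.51*r^2 - 3.15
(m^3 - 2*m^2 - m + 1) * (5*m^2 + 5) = 5*m^5 - 10*m^4 - 5*m^2 - 5*m + 5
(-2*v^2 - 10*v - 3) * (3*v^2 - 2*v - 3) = -6*v^4 - 26*v^3 + 17*v^2 + 36*v + 9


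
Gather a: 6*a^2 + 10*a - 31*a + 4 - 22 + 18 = 6*a^2 - 21*a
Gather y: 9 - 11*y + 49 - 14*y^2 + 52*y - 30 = -14*y^2 + 41*y + 28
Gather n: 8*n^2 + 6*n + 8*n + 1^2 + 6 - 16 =8*n^2 + 14*n - 9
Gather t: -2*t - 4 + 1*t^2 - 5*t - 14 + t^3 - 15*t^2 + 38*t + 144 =t^3 - 14*t^2 + 31*t + 126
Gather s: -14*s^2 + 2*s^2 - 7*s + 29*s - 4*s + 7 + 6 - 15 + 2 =-12*s^2 + 18*s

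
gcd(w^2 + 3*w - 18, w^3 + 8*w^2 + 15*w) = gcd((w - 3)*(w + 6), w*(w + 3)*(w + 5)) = 1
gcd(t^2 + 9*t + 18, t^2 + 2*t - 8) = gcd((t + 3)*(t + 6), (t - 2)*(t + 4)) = 1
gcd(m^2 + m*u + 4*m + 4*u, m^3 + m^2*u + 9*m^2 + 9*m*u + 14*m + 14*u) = m + u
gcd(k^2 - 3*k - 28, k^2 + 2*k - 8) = k + 4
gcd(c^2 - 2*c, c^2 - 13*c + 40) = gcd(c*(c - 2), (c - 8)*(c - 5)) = 1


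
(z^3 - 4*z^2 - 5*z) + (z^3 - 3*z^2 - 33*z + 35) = 2*z^3 - 7*z^2 - 38*z + 35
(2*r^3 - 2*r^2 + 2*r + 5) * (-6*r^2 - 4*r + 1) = -12*r^5 + 4*r^4 - 2*r^3 - 40*r^2 - 18*r + 5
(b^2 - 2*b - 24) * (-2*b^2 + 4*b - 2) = -2*b^4 + 8*b^3 + 38*b^2 - 92*b + 48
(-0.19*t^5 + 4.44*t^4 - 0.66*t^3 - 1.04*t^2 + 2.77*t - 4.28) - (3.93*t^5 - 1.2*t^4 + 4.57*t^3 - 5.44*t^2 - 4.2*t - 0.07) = -4.12*t^5 + 5.64*t^4 - 5.23*t^3 + 4.4*t^2 + 6.97*t - 4.21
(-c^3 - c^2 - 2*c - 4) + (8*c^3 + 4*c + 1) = 7*c^3 - c^2 + 2*c - 3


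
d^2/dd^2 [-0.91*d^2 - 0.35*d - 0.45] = -1.82000000000000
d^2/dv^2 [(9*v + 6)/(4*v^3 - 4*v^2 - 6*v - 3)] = 12*(72*v^5 + 24*v^4 - 68*v^3 + 84*v^2 + 54*v - 3)/(64*v^9 - 192*v^8 - 96*v^7 + 368*v^6 + 432*v^5 - 144*v^4 - 540*v^3 - 432*v^2 - 162*v - 27)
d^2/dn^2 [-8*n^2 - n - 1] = -16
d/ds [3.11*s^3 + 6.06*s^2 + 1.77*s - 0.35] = 9.33*s^2 + 12.12*s + 1.77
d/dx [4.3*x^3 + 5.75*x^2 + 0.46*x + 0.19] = 12.9*x^2 + 11.5*x + 0.46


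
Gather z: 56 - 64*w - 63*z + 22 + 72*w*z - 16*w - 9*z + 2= -80*w + z*(72*w - 72) + 80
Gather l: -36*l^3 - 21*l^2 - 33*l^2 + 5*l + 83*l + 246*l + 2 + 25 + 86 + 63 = -36*l^3 - 54*l^2 + 334*l + 176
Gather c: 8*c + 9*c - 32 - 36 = 17*c - 68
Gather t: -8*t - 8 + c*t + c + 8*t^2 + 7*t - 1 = c + 8*t^2 + t*(c - 1) - 9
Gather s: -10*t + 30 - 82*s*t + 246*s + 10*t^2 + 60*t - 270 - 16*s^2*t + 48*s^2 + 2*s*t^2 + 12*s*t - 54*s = s^2*(48 - 16*t) + s*(2*t^2 - 70*t + 192) + 10*t^2 + 50*t - 240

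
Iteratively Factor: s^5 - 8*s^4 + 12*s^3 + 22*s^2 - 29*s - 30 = (s - 3)*(s^4 - 5*s^3 - 3*s^2 + 13*s + 10) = (s - 3)*(s - 2)*(s^3 - 3*s^2 - 9*s - 5) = (s - 3)*(s - 2)*(s + 1)*(s^2 - 4*s - 5) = (s - 5)*(s - 3)*(s - 2)*(s + 1)*(s + 1)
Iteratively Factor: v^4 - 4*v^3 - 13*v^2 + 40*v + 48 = (v - 4)*(v^3 - 13*v - 12) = (v - 4)*(v + 3)*(v^2 - 3*v - 4) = (v - 4)*(v + 1)*(v + 3)*(v - 4)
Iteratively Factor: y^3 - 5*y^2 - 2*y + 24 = (y - 3)*(y^2 - 2*y - 8) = (y - 4)*(y - 3)*(y + 2)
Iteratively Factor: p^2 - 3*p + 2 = (p - 1)*(p - 2)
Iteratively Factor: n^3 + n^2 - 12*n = (n - 3)*(n^2 + 4*n) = (n - 3)*(n + 4)*(n)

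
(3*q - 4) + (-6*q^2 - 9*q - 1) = -6*q^2 - 6*q - 5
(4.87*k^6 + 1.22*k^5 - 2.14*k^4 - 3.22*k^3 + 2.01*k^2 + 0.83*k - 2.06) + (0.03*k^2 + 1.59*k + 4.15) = 4.87*k^6 + 1.22*k^5 - 2.14*k^4 - 3.22*k^3 + 2.04*k^2 + 2.42*k + 2.09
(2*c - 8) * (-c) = -2*c^2 + 8*c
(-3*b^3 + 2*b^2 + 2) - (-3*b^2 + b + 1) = -3*b^3 + 5*b^2 - b + 1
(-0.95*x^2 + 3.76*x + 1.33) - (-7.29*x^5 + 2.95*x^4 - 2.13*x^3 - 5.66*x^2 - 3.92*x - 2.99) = 7.29*x^5 - 2.95*x^4 + 2.13*x^3 + 4.71*x^2 + 7.68*x + 4.32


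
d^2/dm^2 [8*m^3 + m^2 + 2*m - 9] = 48*m + 2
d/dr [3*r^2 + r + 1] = 6*r + 1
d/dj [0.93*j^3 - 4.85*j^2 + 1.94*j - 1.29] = 2.79*j^2 - 9.7*j + 1.94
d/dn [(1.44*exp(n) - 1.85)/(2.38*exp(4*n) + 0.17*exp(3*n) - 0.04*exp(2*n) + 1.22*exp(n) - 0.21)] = (-10.2816*exp(4*n) + 17.1224*exp(3*n) + 1.0011*exp(2*n) - 0.148*exp(n) + 1.9546)*exp(n)/(5.6644*exp(8*n) + 0.8092*exp(7*n) - 0.1615*exp(6*n) + 5.7936*exp(5*n) - 0.5832*exp(4*n) - 0.169*exp(3*n) + 1.5052*exp(2*n) - 0.5124*exp(n) + 0.0441)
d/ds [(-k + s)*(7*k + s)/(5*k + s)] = ((k - s)*(7*k + s) + 2*(3*k + s)*(5*k + s))/(5*k + s)^2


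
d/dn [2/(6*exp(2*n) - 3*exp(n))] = 2*(1 - 4*exp(n))*exp(-n)/(3*(2*exp(n) - 1)^2)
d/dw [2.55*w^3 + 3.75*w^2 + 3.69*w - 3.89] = 7.65*w^2 + 7.5*w + 3.69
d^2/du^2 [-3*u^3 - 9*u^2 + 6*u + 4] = -18*u - 18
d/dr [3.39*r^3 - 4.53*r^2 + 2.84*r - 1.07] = 10.17*r^2 - 9.06*r + 2.84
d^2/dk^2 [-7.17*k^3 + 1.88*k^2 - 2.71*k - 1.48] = 3.76 - 43.02*k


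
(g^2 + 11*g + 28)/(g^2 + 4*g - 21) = (g + 4)/(g - 3)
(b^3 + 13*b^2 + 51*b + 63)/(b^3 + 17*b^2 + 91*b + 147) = (b + 3)/(b + 7)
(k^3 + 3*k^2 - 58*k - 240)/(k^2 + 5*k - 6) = (k^2 - 3*k - 40)/(k - 1)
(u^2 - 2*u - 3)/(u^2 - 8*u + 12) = (u^2 - 2*u - 3)/(u^2 - 8*u + 12)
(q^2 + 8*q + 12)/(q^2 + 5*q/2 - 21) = 2*(q + 2)/(2*q - 7)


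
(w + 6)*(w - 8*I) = w^2 + 6*w - 8*I*w - 48*I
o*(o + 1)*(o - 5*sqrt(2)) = o^3 - 5*sqrt(2)*o^2 + o^2 - 5*sqrt(2)*o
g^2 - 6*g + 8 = (g - 4)*(g - 2)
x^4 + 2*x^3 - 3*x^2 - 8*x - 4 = (x - 2)*(x + 1)^2*(x + 2)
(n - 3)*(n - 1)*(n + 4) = n^3 - 13*n + 12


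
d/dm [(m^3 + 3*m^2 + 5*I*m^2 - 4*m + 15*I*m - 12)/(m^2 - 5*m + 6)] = (m^4 - 10*m^3 + m^2*(7 - 40*I) + 60*m*(1 + I) - 84 + 90*I)/(m^4 - 10*m^3 + 37*m^2 - 60*m + 36)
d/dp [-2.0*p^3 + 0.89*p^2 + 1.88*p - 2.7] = -6.0*p^2 + 1.78*p + 1.88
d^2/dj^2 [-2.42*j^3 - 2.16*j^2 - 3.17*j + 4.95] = -14.52*j - 4.32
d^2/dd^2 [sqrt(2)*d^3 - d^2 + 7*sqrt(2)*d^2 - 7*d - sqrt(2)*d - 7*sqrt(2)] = 6*sqrt(2)*d - 2 + 14*sqrt(2)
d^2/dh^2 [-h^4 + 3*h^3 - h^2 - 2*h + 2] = -12*h^2 + 18*h - 2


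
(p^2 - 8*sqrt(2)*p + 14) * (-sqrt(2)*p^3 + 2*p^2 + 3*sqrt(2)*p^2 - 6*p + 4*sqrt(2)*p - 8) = -sqrt(2)*p^5 + 3*sqrt(2)*p^4 + 18*p^4 - 54*p^3 - 26*sqrt(2)*p^3 - 44*p^2 + 90*sqrt(2)*p^2 - 84*p + 120*sqrt(2)*p - 112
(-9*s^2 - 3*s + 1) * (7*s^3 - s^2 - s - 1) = -63*s^5 - 12*s^4 + 19*s^3 + 11*s^2 + 2*s - 1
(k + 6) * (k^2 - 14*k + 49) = k^3 - 8*k^2 - 35*k + 294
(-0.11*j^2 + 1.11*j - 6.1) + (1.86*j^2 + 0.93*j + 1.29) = 1.75*j^2 + 2.04*j - 4.81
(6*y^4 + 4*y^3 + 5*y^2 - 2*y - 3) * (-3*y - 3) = -18*y^5 - 30*y^4 - 27*y^3 - 9*y^2 + 15*y + 9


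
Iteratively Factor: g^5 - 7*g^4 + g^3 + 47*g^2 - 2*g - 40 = (g - 5)*(g^4 - 2*g^3 - 9*g^2 + 2*g + 8) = (g - 5)*(g - 4)*(g^3 + 2*g^2 - g - 2) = (g - 5)*(g - 4)*(g - 1)*(g^2 + 3*g + 2) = (g - 5)*(g - 4)*(g - 1)*(g + 1)*(g + 2)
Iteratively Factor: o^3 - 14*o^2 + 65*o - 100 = (o - 5)*(o^2 - 9*o + 20) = (o - 5)*(o - 4)*(o - 5)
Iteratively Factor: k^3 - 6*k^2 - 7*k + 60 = (k - 4)*(k^2 - 2*k - 15) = (k - 5)*(k - 4)*(k + 3)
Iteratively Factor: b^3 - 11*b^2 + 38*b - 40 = (b - 5)*(b^2 - 6*b + 8) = (b - 5)*(b - 4)*(b - 2)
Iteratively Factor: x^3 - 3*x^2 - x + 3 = (x - 3)*(x^2 - 1) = (x - 3)*(x + 1)*(x - 1)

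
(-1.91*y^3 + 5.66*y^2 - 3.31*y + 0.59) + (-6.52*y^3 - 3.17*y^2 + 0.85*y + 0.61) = -8.43*y^3 + 2.49*y^2 - 2.46*y + 1.2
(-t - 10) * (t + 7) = -t^2 - 17*t - 70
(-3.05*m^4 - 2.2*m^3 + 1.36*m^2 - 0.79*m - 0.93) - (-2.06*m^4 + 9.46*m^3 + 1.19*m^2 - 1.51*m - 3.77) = -0.99*m^4 - 11.66*m^3 + 0.17*m^2 + 0.72*m + 2.84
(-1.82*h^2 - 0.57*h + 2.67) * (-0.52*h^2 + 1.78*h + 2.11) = 0.9464*h^4 - 2.9432*h^3 - 6.2432*h^2 + 3.5499*h + 5.6337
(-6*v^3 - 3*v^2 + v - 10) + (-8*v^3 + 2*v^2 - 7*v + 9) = -14*v^3 - v^2 - 6*v - 1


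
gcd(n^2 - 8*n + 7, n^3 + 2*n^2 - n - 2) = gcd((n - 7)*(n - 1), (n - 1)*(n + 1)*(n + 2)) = n - 1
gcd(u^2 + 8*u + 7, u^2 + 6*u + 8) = 1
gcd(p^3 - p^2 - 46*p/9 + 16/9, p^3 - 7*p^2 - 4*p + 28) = p + 2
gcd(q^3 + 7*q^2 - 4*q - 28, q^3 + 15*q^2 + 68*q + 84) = q^2 + 9*q + 14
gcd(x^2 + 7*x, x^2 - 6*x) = x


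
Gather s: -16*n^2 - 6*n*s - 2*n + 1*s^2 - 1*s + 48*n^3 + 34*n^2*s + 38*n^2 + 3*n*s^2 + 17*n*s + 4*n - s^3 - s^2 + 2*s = 48*n^3 + 22*n^2 + 3*n*s^2 + 2*n - s^3 + s*(34*n^2 + 11*n + 1)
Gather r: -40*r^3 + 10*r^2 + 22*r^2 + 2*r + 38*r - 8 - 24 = -40*r^3 + 32*r^2 + 40*r - 32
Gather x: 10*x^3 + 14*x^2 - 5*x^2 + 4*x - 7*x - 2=10*x^3 + 9*x^2 - 3*x - 2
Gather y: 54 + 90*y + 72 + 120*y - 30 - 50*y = 160*y + 96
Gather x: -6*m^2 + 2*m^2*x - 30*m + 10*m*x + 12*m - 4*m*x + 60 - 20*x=-6*m^2 - 18*m + x*(2*m^2 + 6*m - 20) + 60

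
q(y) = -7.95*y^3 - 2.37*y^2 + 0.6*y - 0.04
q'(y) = -23.85*y^2 - 4.74*y + 0.6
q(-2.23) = 75.00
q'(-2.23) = -107.43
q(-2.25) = 77.17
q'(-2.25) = -109.48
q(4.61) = -826.52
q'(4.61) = -528.11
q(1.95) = -66.83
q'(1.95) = -99.33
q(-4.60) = 720.87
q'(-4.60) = -482.26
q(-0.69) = 1.03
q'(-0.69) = -7.48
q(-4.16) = 528.78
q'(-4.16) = -392.42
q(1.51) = -31.91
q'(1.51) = -60.94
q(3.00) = -234.22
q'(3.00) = -228.27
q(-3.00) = 191.48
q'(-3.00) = -199.83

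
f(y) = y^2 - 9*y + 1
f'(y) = 2*y - 9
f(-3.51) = 44.91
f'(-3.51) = -16.02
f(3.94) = -18.94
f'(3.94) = -1.12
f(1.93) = -12.65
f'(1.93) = -5.14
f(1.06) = -7.42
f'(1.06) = -6.88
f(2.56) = -15.49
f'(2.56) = -3.88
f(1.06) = -7.42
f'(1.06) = -6.88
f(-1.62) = 18.20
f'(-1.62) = -12.24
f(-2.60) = 31.16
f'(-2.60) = -14.20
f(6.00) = -17.00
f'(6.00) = 3.00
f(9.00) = 1.00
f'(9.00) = 9.00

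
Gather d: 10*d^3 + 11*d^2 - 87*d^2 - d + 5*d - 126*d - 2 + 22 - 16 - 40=10*d^3 - 76*d^2 - 122*d - 36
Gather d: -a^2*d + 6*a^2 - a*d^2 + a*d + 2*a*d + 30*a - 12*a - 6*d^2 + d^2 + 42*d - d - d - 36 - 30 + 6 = 6*a^2 + 18*a + d^2*(-a - 5) + d*(-a^2 + 3*a + 40) - 60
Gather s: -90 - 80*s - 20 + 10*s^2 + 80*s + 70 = 10*s^2 - 40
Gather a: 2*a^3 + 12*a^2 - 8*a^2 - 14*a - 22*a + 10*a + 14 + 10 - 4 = 2*a^3 + 4*a^2 - 26*a + 20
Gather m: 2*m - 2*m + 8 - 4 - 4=0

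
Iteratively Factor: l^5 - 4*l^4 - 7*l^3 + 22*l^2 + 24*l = (l - 3)*(l^4 - l^3 - 10*l^2 - 8*l) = (l - 3)*(l + 2)*(l^3 - 3*l^2 - 4*l) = l*(l - 3)*(l + 2)*(l^2 - 3*l - 4) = l*(l - 3)*(l + 1)*(l + 2)*(l - 4)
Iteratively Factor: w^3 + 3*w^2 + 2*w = (w + 2)*(w^2 + w) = (w + 1)*(w + 2)*(w)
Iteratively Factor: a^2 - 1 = (a + 1)*(a - 1)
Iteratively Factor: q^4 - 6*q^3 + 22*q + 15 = (q - 5)*(q^3 - q^2 - 5*q - 3) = (q - 5)*(q - 3)*(q^2 + 2*q + 1) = (q - 5)*(q - 3)*(q + 1)*(q + 1)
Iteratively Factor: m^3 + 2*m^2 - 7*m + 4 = (m + 4)*(m^2 - 2*m + 1) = (m - 1)*(m + 4)*(m - 1)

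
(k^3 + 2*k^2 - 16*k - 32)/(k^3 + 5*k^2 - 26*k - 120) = (k^2 - 2*k - 8)/(k^2 + k - 30)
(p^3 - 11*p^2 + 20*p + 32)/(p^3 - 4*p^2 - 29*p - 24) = (p - 4)/(p + 3)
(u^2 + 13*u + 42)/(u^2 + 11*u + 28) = (u + 6)/(u + 4)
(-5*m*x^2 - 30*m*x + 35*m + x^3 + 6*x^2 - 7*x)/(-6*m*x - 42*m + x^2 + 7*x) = (-5*m*x + 5*m + x^2 - x)/(-6*m + x)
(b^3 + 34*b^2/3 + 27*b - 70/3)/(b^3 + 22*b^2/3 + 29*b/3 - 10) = (b + 7)/(b + 3)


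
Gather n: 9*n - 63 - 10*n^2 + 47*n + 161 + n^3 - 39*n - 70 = n^3 - 10*n^2 + 17*n + 28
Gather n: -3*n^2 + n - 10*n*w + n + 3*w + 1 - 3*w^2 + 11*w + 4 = -3*n^2 + n*(2 - 10*w) - 3*w^2 + 14*w + 5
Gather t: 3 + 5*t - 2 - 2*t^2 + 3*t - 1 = -2*t^2 + 8*t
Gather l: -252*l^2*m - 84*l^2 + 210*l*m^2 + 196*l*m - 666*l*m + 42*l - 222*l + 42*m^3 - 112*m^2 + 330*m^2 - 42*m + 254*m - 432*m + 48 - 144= l^2*(-252*m - 84) + l*(210*m^2 - 470*m - 180) + 42*m^3 + 218*m^2 - 220*m - 96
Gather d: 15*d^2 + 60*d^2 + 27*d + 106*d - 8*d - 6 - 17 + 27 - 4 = 75*d^2 + 125*d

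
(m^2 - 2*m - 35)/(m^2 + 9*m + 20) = (m - 7)/(m + 4)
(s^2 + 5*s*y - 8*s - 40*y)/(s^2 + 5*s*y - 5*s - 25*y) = (s - 8)/(s - 5)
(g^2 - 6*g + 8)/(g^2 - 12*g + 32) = (g - 2)/(g - 8)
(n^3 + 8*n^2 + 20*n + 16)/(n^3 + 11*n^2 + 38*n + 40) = (n + 2)/(n + 5)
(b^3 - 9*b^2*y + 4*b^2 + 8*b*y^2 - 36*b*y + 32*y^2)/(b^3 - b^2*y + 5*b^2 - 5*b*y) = (b^2 - 8*b*y + 4*b - 32*y)/(b*(b + 5))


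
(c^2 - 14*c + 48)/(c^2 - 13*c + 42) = (c - 8)/(c - 7)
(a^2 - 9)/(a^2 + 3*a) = (a - 3)/a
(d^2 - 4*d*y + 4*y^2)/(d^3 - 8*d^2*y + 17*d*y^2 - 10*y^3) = (d - 2*y)/(d^2 - 6*d*y + 5*y^2)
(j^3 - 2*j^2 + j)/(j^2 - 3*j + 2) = j*(j - 1)/(j - 2)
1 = 1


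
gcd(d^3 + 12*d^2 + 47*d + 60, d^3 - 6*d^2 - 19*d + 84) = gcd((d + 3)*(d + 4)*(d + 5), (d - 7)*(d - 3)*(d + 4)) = d + 4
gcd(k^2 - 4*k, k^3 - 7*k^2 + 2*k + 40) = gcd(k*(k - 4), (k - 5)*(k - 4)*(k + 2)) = k - 4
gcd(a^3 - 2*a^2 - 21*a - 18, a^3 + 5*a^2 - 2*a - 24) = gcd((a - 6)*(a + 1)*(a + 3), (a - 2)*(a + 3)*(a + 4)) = a + 3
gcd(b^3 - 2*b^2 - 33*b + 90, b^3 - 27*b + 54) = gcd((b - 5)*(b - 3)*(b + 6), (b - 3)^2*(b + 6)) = b^2 + 3*b - 18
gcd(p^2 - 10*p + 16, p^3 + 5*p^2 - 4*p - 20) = p - 2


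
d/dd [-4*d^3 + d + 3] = 1 - 12*d^2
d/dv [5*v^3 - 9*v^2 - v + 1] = 15*v^2 - 18*v - 1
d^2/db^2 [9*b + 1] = 0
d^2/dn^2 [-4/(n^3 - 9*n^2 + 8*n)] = 8*(3*n*(n - 3)*(n^2 - 9*n + 8) - (3*n^2 - 18*n + 8)^2)/(n^3*(n^2 - 9*n + 8)^3)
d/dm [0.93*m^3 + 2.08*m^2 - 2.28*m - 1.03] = 2.79*m^2 + 4.16*m - 2.28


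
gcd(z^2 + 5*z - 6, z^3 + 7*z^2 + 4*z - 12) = z^2 + 5*z - 6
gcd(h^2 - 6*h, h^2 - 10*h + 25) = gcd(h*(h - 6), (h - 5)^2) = 1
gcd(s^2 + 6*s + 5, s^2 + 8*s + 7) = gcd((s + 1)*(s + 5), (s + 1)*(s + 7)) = s + 1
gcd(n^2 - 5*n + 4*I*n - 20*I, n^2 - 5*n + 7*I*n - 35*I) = n - 5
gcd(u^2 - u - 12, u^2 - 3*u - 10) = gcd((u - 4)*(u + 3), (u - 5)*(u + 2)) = 1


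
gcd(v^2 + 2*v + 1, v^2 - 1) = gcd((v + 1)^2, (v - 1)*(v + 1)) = v + 1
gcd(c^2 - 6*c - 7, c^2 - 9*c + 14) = c - 7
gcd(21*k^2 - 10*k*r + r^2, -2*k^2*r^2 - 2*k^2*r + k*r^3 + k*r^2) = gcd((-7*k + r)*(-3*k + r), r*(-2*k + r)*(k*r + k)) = 1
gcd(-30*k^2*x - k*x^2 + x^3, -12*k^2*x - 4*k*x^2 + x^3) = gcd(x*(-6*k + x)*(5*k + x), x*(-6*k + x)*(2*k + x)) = -6*k*x + x^2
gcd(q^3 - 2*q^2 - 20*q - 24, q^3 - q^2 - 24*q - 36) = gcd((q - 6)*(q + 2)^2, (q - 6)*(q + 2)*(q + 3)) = q^2 - 4*q - 12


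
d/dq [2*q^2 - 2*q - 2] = 4*q - 2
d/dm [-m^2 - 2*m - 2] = -2*m - 2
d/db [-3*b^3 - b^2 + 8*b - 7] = -9*b^2 - 2*b + 8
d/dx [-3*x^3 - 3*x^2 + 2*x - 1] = -9*x^2 - 6*x + 2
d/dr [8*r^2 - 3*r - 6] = 16*r - 3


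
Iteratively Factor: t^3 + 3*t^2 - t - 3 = (t + 3)*(t^2 - 1) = (t + 1)*(t + 3)*(t - 1)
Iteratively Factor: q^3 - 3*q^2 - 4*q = (q - 4)*(q^2 + q) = q*(q - 4)*(q + 1)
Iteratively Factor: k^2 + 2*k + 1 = (k + 1)*(k + 1)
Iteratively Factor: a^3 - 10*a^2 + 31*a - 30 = (a - 5)*(a^2 - 5*a + 6) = (a - 5)*(a - 3)*(a - 2)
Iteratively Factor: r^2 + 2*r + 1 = (r + 1)*(r + 1)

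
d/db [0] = 0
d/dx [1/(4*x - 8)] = -1/(4*(x - 2)^2)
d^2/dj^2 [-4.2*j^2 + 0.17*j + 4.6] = -8.40000000000000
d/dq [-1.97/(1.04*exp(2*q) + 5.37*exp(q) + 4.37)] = (4.0976*exp(q) + 10.5789)*exp(q)/(1.04*exp(2*q) + 5.37*exp(q) + 4.37)^2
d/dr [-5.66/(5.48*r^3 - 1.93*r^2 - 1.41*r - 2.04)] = (93.0504*r^2 - 21.8476*r - 7.9806)/(-5.48*r^3 + 1.93*r^2 + 1.41*r + 2.04)^2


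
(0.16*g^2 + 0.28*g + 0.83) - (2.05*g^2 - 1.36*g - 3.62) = -1.89*g^2 + 1.64*g + 4.45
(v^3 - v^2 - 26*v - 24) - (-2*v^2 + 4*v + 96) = v^3 + v^2 - 30*v - 120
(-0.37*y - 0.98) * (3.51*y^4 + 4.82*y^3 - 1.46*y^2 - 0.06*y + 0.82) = -1.2987*y^5 - 5.2232*y^4 - 4.1834*y^3 + 1.453*y^2 - 0.2446*y - 0.8036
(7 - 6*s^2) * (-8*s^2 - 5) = 48*s^4 - 26*s^2 - 35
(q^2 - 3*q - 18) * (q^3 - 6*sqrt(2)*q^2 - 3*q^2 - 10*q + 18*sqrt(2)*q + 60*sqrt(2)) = q^5 - 6*sqrt(2)*q^4 - 6*q^4 - 19*q^3 + 36*sqrt(2)*q^3 + 84*q^2 + 114*sqrt(2)*q^2 - 504*sqrt(2)*q + 180*q - 1080*sqrt(2)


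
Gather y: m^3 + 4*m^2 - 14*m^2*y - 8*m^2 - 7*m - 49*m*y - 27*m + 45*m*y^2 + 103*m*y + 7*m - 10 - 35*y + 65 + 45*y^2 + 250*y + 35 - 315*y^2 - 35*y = m^3 - 4*m^2 - 27*m + y^2*(45*m - 270) + y*(-14*m^2 + 54*m + 180) + 90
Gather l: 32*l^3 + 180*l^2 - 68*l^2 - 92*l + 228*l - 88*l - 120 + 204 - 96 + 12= 32*l^3 + 112*l^2 + 48*l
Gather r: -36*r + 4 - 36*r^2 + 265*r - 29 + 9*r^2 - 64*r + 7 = -27*r^2 + 165*r - 18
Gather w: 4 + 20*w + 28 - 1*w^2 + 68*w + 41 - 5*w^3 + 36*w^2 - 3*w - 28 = -5*w^3 + 35*w^2 + 85*w + 45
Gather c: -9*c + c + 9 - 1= 8 - 8*c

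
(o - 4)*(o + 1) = o^2 - 3*o - 4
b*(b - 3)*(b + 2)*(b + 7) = b^4 + 6*b^3 - 13*b^2 - 42*b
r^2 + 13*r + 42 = (r + 6)*(r + 7)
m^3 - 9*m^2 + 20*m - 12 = (m - 6)*(m - 2)*(m - 1)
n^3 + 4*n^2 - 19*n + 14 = (n - 2)*(n - 1)*(n + 7)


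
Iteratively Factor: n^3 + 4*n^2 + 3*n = (n + 3)*(n^2 + n) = (n + 1)*(n + 3)*(n)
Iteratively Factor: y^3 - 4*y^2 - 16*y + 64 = (y + 4)*(y^2 - 8*y + 16) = (y - 4)*(y + 4)*(y - 4)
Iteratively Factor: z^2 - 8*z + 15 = (z - 5)*(z - 3)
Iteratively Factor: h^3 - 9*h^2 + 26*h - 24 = (h - 3)*(h^2 - 6*h + 8) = (h - 3)*(h - 2)*(h - 4)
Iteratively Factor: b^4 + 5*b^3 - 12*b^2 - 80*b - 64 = (b - 4)*(b^3 + 9*b^2 + 24*b + 16) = (b - 4)*(b + 4)*(b^2 + 5*b + 4) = (b - 4)*(b + 1)*(b + 4)*(b + 4)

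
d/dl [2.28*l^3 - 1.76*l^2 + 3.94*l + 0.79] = 6.84*l^2 - 3.52*l + 3.94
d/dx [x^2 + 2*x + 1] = 2*x + 2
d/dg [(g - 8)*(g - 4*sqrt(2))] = 2*g - 8 - 4*sqrt(2)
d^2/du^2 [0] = 0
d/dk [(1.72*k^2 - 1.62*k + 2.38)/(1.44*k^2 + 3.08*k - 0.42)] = (7.6304*k^2 - 8.2992*k - 6.65)/(2.0736*k^4 + 8.8704*k^3 + 8.2768*k^2 - 2.5872*k + 0.1764)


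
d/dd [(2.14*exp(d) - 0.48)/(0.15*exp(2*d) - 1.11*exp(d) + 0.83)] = (-0.321*exp(2*d) + 0.144*exp(d) + 1.2434)*exp(d)/(0.0225*exp(4*d) - 0.333*exp(3*d) + 1.4811*exp(2*d) - 1.8426*exp(d) + 0.6889)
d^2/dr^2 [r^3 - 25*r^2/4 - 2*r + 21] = 6*r - 25/2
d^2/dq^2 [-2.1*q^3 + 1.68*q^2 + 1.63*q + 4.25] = 3.36 - 12.6*q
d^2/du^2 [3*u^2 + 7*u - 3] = 6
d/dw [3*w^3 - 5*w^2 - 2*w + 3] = 9*w^2 - 10*w - 2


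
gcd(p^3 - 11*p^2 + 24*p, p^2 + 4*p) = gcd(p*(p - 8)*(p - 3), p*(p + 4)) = p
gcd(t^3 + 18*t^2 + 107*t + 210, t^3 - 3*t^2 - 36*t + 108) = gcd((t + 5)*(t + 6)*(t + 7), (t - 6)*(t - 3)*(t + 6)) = t + 6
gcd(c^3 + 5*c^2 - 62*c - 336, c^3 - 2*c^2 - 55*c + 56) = c^2 - c - 56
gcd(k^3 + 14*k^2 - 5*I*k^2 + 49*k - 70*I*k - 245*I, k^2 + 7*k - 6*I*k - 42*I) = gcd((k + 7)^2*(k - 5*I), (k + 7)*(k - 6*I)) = k + 7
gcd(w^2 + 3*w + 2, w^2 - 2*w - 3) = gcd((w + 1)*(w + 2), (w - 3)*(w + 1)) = w + 1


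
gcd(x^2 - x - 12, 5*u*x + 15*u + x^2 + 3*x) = x + 3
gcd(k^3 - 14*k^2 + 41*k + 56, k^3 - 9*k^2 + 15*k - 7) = k - 7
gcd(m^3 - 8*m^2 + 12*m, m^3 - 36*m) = m^2 - 6*m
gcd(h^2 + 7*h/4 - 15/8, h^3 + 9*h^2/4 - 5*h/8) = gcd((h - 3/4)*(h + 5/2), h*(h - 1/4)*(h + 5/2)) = h + 5/2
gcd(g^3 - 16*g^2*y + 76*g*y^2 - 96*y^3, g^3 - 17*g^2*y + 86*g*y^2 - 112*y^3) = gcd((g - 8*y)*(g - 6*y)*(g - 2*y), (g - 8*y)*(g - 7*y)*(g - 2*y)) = g^2 - 10*g*y + 16*y^2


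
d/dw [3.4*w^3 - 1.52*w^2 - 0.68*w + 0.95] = 10.2*w^2 - 3.04*w - 0.68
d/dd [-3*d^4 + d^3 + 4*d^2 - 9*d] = -12*d^3 + 3*d^2 + 8*d - 9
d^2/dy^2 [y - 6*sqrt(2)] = 0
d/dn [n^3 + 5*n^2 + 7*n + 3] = 3*n^2 + 10*n + 7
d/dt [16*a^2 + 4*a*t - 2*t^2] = 4*a - 4*t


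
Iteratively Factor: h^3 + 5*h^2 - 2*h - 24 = (h - 2)*(h^2 + 7*h + 12) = (h - 2)*(h + 4)*(h + 3)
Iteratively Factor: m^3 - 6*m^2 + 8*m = (m)*(m^2 - 6*m + 8) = m*(m - 2)*(m - 4)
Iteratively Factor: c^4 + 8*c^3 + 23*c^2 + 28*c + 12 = (c + 2)*(c^3 + 6*c^2 + 11*c + 6) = (c + 1)*(c + 2)*(c^2 + 5*c + 6) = (c + 1)*(c + 2)*(c + 3)*(c + 2)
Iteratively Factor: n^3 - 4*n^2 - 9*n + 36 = (n - 3)*(n^2 - n - 12) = (n - 4)*(n - 3)*(n + 3)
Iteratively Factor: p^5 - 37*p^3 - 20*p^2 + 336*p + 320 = (p + 4)*(p^4 - 4*p^3 - 21*p^2 + 64*p + 80) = (p + 4)^2*(p^3 - 8*p^2 + 11*p + 20) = (p - 5)*(p + 4)^2*(p^2 - 3*p - 4) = (p - 5)*(p + 1)*(p + 4)^2*(p - 4)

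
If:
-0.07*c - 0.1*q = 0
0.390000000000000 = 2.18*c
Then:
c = 0.18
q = -0.13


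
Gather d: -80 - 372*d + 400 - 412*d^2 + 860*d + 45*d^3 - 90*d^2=45*d^3 - 502*d^2 + 488*d + 320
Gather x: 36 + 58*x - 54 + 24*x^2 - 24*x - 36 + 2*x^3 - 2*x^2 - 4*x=2*x^3 + 22*x^2 + 30*x - 54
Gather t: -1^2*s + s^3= s^3 - s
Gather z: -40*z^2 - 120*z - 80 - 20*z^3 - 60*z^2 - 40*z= -20*z^3 - 100*z^2 - 160*z - 80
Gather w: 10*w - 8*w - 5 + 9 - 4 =2*w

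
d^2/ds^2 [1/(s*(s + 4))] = 2*(s^2 + s*(s + 4) + (s + 4)^2)/(s^3*(s + 4)^3)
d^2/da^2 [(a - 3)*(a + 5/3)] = 2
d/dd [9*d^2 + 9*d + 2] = 18*d + 9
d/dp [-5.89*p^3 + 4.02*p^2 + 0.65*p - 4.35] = -17.67*p^2 + 8.04*p + 0.65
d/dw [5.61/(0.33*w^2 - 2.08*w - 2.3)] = (11.6688 - 3.7026*w)/(-0.33*w^2 + 2.08*w + 2.3)^2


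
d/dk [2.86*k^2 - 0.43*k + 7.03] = 5.72*k - 0.43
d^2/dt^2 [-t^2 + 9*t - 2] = -2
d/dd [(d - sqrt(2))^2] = 2*d - 2*sqrt(2)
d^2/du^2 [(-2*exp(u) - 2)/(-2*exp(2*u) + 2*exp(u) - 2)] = (exp(4*u) + 5*exp(3*u) - 9*exp(2*u) - 2*exp(u) + 2)*exp(u)/(exp(6*u) - 3*exp(5*u) + 6*exp(4*u) - 7*exp(3*u) + 6*exp(2*u) - 3*exp(u) + 1)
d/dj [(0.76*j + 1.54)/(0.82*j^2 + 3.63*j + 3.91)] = (0.6232*j^2 + 2.7588*j - (0.76*j + 1.54)*(1.64*j + 3.63) + 2.9716)/(0.82*j^2 + 3.63*j + 3.91)^2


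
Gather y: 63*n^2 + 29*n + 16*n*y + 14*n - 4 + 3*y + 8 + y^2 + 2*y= 63*n^2 + 43*n + y^2 + y*(16*n + 5) + 4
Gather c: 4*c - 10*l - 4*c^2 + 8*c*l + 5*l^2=-4*c^2 + c*(8*l + 4) + 5*l^2 - 10*l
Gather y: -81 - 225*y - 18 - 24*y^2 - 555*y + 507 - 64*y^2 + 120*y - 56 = -88*y^2 - 660*y + 352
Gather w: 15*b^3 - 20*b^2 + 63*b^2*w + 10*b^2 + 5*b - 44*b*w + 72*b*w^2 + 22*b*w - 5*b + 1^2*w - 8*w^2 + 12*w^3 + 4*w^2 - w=15*b^3 - 10*b^2 + 12*w^3 + w^2*(72*b - 4) + w*(63*b^2 - 22*b)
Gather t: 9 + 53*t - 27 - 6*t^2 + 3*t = -6*t^2 + 56*t - 18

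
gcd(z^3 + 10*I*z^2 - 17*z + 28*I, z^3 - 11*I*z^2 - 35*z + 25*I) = z - I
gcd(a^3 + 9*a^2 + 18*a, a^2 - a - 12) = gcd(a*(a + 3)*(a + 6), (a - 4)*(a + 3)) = a + 3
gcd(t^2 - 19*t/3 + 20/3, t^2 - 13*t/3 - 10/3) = t - 5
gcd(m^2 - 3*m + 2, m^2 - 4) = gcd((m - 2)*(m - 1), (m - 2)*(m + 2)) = m - 2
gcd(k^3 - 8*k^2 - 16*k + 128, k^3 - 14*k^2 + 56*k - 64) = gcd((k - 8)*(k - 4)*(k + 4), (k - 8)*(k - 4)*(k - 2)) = k^2 - 12*k + 32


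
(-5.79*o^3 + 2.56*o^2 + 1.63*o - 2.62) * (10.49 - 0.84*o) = 4.8636*o^4 - 62.8875*o^3 + 25.4852*o^2 + 19.2995*o - 27.4838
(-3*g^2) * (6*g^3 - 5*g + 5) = -18*g^5 + 15*g^3 - 15*g^2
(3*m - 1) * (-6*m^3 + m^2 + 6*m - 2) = -18*m^4 + 9*m^3 + 17*m^2 - 12*m + 2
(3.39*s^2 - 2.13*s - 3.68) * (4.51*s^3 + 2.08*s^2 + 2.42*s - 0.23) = 15.2889*s^5 - 2.5551*s^4 - 12.8234*s^3 - 13.5887*s^2 - 8.4157*s + 0.8464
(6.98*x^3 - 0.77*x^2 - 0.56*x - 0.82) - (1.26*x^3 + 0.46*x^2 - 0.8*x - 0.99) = 5.72*x^3 - 1.23*x^2 + 0.24*x + 0.17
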